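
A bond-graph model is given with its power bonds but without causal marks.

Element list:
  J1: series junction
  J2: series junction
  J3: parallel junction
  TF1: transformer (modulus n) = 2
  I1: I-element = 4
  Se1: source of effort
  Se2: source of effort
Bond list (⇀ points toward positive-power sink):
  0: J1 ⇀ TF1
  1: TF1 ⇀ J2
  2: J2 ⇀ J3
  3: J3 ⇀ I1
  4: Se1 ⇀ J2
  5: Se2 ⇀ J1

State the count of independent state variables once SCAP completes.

1  (I1 all integral)

β4 stroke at J2  (Se1 (Se) sets effort on bond)
β5 stroke at J1  (Se2 fixes effort; stroke away)
β0 stroke at TF1  (only one flow-in slot at J1)
β1 stroke at J2  (TF1: transformer flips bond 0)
β2 stroke at J3  (closing 1-jn rule on J2)
β3 stroke at I1  (common-e at J3 fixed by 2)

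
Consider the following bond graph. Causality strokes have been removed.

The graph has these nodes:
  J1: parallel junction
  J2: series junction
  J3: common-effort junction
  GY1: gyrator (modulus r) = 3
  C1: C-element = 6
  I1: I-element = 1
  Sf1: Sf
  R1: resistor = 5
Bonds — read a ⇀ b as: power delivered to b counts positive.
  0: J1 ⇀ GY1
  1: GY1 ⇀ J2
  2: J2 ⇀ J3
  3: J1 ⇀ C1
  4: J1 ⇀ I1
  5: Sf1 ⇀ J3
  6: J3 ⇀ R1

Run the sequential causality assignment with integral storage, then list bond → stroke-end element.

β5 stroke at Sf1  (Sf1 (Sf) sets flow on bond)
β3 stroke at J1  (C1: C, integral causality)
β0 stroke at GY1  (0-jn J1 has e-setter on 3)
β4 stroke at I1  (J1 effort already set via bond 3)
β1 stroke at GY1  (GY1: gyrator matches bond 0)
β2 stroke at J2  (J2 flow already set via bond 1)
β6 stroke at J3  (J3 needs exactly one e-in)

#0 stroke→GY1
#1 stroke→GY1
#2 stroke→J2
#3 stroke→J1
#4 stroke→I1
#5 stroke→Sf1
#6 stroke→J3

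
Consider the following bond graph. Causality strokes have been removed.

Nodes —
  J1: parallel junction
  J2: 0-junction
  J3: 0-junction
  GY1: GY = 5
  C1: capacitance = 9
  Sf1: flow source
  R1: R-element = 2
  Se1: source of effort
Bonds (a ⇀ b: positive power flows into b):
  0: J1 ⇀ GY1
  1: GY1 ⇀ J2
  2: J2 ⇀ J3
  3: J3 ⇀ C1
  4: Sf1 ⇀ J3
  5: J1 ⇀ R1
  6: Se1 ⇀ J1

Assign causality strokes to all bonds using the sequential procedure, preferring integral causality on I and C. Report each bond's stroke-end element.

bond 0 →GY1
bond 1 →GY1
bond 2 →J2
bond 3 →J3
bond 4 →Sf1
bond 5 →R1
bond 6 →J1

b4 stroke→Sf1  (source Sf1 imposes f)
b6 stroke→J1  (Se1 (Se) sets effort on bond)
b0 stroke→GY1  (J1: bond 6 brought effort, rest push out)
b5 stroke→R1  (J1 effort already set via bond 6)
b1 stroke→GY1  (GY GY1: same side as bond 0)
b2 stroke→J2  (J2 needs exactly one e-in)
b3 stroke→J3  (J3: last free bond brings effort in)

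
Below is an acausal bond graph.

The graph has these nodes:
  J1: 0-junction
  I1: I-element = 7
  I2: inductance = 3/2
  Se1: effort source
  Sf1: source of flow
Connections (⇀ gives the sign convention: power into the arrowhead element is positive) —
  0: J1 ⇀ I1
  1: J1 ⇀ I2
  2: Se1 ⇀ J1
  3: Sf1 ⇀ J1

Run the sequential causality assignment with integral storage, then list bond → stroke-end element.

#0 |I1
#1 |I2
#2 |J1
#3 |Sf1

bond 2 →J1  (source Se1 imposes e)
bond 3 →Sf1  (Sf1: flow source, stroke at near end)
bond 0 →I1  (J1: bond 2 brought effort, rest push out)
bond 1 →I2  (common-e at J1 fixed by 2)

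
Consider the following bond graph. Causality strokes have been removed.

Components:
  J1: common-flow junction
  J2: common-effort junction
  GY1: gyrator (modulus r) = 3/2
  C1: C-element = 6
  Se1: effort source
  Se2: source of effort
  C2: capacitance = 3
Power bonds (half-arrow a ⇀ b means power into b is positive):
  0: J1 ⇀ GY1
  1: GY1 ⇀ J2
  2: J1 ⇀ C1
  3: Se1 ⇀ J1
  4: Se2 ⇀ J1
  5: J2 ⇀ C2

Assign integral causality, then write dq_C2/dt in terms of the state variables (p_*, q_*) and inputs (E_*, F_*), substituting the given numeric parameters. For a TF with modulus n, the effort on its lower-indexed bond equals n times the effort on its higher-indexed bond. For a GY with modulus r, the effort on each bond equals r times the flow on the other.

β3 →J1  (source Se1 imposes e)
β4 →J1  (Se2: effort source, stroke at far end)
β2 →J1  (C1: C, integral causality)
β0 →GY1  (J1 needs exactly one f-in)
β1 →GY1  (GY1 both-in/both-out from 0)
β5 →J2  (J2 needs exactly one e-in)

dq_C2/dt = 2*E_Se1/3 + 2*E_Se2/3 - q_C1/9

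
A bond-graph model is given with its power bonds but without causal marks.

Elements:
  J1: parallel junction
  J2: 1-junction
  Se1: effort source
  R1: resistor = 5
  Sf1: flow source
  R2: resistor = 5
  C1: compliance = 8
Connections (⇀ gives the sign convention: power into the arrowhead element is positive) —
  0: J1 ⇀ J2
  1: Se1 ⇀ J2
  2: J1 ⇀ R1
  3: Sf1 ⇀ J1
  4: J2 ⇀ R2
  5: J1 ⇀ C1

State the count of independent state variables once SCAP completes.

β1 |J2  (Se1 (Se) sets effort on bond)
β3 |Sf1  (Sf1 fixes flow; stroke at Sf1)
β5 |J1  (C1 outputs effort q/C1)
β0 |J2  (J1 effort already set via bond 5)
β2 |R1  (common-e at J1 fixed by 5)
β4 |R2  (closing 1-jn rule on J2)

1  (C1 all integral)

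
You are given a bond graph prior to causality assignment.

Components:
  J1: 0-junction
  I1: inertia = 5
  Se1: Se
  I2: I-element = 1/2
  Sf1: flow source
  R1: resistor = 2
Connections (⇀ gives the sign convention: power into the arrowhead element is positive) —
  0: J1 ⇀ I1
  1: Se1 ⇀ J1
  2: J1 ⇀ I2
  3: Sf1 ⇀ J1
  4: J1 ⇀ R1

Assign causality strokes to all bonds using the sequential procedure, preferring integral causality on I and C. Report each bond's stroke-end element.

β1 stroke at J1  (source Se1 imposes e)
β3 stroke at Sf1  (Sf1 fixes flow; stroke at Sf1)
β0 stroke at I1  (common-e at J1 fixed by 1)
β2 stroke at I2  (0-jn J1 has e-setter on 1)
β4 stroke at R1  (J1 effort already set via bond 1)

β0 stroke→I1
β1 stroke→J1
β2 stroke→I2
β3 stroke→Sf1
β4 stroke→R1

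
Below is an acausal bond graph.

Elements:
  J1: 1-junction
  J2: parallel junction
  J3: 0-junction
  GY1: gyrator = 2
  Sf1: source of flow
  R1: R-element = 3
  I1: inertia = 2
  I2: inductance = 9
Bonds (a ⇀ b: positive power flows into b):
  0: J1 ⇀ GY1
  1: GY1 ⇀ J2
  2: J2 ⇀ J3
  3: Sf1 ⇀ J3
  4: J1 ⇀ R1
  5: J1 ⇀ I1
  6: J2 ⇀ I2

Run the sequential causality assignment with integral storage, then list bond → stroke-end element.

bond 0 →J1
bond 1 →J2
bond 2 →J3
bond 3 →Sf1
bond 4 →J1
bond 5 →I1
bond 6 →I2

b3 stroke→Sf1  (source Sf1 imposes f)
b2 stroke→J3  (J3 needs exactly one e-in)
b5 stroke→I1  (prefer integral on I1)
b0 stroke→J1  (J1 flow already set via bond 5)
b4 stroke→J1  (common-f at J1 fixed by 5)
b1 stroke→J2  (GY1: gyrator matches bond 0)
b6 stroke→I2  (0-jn J2 has e-setter on 1)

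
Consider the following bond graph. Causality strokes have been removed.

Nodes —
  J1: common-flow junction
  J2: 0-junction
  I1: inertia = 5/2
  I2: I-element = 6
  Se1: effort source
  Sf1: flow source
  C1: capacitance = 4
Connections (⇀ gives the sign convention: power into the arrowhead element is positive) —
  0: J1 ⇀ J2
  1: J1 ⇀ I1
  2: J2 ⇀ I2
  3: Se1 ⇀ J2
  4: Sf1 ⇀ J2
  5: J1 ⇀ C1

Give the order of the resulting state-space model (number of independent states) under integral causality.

bond 3 →J2  (source Se1 imposes e)
bond 4 →Sf1  (source Sf1 imposes f)
bond 0 →J1  (0-jn J2 has e-setter on 3)
bond 2 →I2  (0-jn J2 has e-setter on 3)
bond 1 →I1  (I1: I, integral causality)
bond 5 →J1  (common-f at J1 fixed by 1)

3  (C1, I1, I2 all integral)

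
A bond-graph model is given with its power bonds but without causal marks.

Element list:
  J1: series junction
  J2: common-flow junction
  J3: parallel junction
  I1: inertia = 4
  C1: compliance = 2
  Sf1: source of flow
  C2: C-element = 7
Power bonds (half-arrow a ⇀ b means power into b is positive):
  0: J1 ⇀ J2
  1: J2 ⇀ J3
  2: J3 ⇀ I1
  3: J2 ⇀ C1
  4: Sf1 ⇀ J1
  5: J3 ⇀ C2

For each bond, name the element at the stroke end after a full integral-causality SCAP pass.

bond 4 stroke→Sf1  (Sf1: flow source, stroke at near end)
bond 0 stroke→J1  (1-jn J1 has f-setter on 4)
bond 1 stroke→J2  (common-f at J2 fixed by 0)
bond 3 stroke→J2  (J2: bond 0 brought flow, rest push out)
bond 2 stroke→I1  (I1 outputs flow p/I1)
bond 5 stroke→J3  (J3: last free bond brings effort in)

bond 0 |J1
bond 1 |J2
bond 2 |I1
bond 3 |J2
bond 4 |Sf1
bond 5 |J3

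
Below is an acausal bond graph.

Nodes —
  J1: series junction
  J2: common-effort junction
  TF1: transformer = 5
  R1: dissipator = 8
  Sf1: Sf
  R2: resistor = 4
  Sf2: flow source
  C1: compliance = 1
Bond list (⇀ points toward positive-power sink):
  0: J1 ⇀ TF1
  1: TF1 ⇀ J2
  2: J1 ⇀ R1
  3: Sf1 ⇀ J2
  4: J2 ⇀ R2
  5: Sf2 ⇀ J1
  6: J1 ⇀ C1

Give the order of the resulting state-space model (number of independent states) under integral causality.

1  (C1 all integral)

#3 stroke at Sf1  (Sf1 fixes flow; stroke at Sf1)
#5 stroke at Sf2  (Sf2 (Sf) sets flow on bond)
#0 stroke at J1  (J1: bond 5 brought flow, rest push out)
#2 stroke at J1  (common-f at J1 fixed by 5)
#6 stroke at J1  (1-jn J1 has f-setter on 5)
#1 stroke at TF1  (through TF1, causality passes straight; one stroke at TF1)
#4 stroke at J2  (J2 needs exactly one e-in)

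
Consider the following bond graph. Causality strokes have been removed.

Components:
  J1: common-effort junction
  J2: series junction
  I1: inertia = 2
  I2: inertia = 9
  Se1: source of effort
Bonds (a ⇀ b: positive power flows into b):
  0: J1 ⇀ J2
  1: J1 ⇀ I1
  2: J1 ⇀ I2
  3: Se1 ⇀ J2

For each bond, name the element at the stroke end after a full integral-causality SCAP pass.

bond 3 →J2  (source Se1 imposes e)
bond 0 →J1  (J2 needs exactly one f-in)
bond 1 →I1  (J1 effort already set via bond 0)
bond 2 →I2  (0-jn J1 has e-setter on 0)

β0 stroke→J1
β1 stroke→I1
β2 stroke→I2
β3 stroke→J2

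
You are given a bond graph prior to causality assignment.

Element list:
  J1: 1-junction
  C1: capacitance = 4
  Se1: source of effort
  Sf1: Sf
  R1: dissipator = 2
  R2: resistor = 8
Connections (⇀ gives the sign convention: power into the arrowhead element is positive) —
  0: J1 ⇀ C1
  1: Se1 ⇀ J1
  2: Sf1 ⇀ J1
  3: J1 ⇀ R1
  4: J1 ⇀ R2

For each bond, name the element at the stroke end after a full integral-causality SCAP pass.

b1 →J1  (Se1 fixes effort; stroke away)
b2 →Sf1  (Sf1: flow source, stroke at near end)
b0 →J1  (J1 flow already set via bond 2)
b3 →J1  (1-jn J1 has f-setter on 2)
b4 →J1  (J1 flow already set via bond 2)

b0 stroke→J1
b1 stroke→J1
b2 stroke→Sf1
b3 stroke→J1
b4 stroke→J1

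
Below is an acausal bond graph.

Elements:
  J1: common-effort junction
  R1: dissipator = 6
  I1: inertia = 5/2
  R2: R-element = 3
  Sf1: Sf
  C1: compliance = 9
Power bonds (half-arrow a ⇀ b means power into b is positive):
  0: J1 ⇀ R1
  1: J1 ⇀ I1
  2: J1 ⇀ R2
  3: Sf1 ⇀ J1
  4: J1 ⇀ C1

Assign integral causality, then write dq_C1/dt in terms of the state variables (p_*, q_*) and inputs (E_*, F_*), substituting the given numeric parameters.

bond 3 stroke→Sf1  (Sf1 fixes flow; stroke at Sf1)
bond 1 stroke→I1  (prefer integral on I1)
bond 4 stroke→J1  (C1 outputs effort q/C1)
bond 0 stroke→R1  (0-jn J1 has e-setter on 4)
bond 2 stroke→R2  (J1 effort already set via bond 4)

dq_C1/dt = F_Sf1 - 2*p_I1/5 - q_C1/18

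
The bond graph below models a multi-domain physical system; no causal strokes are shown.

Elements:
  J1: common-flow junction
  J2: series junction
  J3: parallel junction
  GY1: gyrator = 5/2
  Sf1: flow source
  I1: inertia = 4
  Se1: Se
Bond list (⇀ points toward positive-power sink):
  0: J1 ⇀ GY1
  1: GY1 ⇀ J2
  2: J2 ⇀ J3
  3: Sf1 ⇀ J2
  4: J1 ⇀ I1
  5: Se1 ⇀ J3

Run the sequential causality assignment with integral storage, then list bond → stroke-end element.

β3 stroke at Sf1  (Sf1: flow source, stroke at near end)
β5 stroke at J3  (source Se1 imposes e)
β1 stroke at J2  (J2: bond 3 brought flow, rest push out)
β2 stroke at J2  (1-jn J2 has f-setter on 3)
β0 stroke at J1  (GY1 both-in/both-out from 1)
β4 stroke at I1  (J1 needs exactly one f-in)

β0 stroke→J1
β1 stroke→J2
β2 stroke→J2
β3 stroke→Sf1
β4 stroke→I1
β5 stroke→J3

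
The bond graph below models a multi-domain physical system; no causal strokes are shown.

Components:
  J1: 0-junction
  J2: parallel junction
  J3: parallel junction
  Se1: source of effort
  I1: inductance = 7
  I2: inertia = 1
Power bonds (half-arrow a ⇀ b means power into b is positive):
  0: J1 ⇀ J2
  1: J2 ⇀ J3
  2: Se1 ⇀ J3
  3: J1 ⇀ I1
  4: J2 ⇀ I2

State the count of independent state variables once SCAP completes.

2  (I1, I2 all integral)

b2 stroke at J3  (Se1 fixes effort; stroke away)
b1 stroke at J2  (0-jn J3 has e-setter on 2)
b0 stroke at J1  (J2: bond 1 brought effort, rest push out)
b4 stroke at I2  (common-e at J2 fixed by 1)
b3 stroke at I1  (J1: bond 0 brought effort, rest push out)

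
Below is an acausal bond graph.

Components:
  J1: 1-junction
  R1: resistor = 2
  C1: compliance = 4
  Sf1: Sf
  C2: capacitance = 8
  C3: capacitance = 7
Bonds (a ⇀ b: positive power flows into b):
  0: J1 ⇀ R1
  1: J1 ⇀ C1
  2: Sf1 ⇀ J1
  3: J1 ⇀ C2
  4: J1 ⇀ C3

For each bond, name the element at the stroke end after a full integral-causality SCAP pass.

β0 stroke→J1
β1 stroke→J1
β2 stroke→Sf1
β3 stroke→J1
β4 stroke→J1

β2 stroke→Sf1  (Sf1 fixes flow; stroke at Sf1)
β0 stroke→J1  (J1 flow already set via bond 2)
β1 stroke→J1  (J1: bond 2 brought flow, rest push out)
β3 stroke→J1  (J1 flow already set via bond 2)
β4 stroke→J1  (J1 flow already set via bond 2)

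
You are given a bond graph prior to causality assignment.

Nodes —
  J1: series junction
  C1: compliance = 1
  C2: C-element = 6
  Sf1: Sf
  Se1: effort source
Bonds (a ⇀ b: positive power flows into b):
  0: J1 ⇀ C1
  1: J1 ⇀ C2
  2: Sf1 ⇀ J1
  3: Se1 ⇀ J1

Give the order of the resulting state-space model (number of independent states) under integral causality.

bond 2 stroke at Sf1  (Sf1: flow source, stroke at near end)
bond 3 stroke at J1  (source Se1 imposes e)
bond 0 stroke at J1  (J1: bond 2 brought flow, rest push out)
bond 1 stroke at J1  (J1 flow already set via bond 2)

2  (C1, C2 all integral)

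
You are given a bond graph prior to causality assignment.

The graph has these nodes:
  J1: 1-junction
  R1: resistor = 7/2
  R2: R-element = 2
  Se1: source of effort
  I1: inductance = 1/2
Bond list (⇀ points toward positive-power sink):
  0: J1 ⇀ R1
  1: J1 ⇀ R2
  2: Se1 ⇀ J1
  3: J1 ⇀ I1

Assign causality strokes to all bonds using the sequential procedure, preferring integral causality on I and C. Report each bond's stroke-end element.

b0 |J1
b1 |J1
b2 |J1
b3 |I1

#2 |J1  (Se1 fixes effort; stroke away)
#3 |I1  (I1 outputs flow p/I1)
#0 |J1  (common-f at J1 fixed by 3)
#1 |J1  (common-f at J1 fixed by 3)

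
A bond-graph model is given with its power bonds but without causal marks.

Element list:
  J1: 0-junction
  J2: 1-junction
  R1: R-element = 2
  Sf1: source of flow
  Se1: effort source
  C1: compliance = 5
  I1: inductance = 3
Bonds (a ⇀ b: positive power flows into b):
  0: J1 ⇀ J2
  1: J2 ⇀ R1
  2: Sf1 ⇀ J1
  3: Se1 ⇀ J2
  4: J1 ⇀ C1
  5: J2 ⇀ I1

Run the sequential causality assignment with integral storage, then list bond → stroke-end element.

b0 |J2
b1 |J2
b2 |Sf1
b3 |J2
b4 |J1
b5 |I1

b2 |Sf1  (Sf1: flow source, stroke at near end)
b3 |J2  (Se1: effort source, stroke at far end)
b4 |J1  (C1: C, integral causality)
b0 |J2  (0-jn J1 has e-setter on 4)
b5 |I1  (I1 outputs flow p/I1)
b1 |J2  (1-jn J2 has f-setter on 5)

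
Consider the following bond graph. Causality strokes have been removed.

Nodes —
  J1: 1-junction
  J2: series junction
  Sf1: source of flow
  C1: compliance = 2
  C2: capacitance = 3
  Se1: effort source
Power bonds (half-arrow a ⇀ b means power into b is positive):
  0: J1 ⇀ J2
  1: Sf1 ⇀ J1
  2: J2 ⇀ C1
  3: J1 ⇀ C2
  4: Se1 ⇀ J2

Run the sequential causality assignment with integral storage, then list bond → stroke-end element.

β1 |Sf1  (source Sf1 imposes f)
β4 |J2  (Se1 fixes effort; stroke away)
β0 |J1  (common-f at J1 fixed by 1)
β3 |J1  (common-f at J1 fixed by 1)
β2 |J2  (J2: bond 0 brought flow, rest push out)

b0 |J1
b1 |Sf1
b2 |J2
b3 |J1
b4 |J2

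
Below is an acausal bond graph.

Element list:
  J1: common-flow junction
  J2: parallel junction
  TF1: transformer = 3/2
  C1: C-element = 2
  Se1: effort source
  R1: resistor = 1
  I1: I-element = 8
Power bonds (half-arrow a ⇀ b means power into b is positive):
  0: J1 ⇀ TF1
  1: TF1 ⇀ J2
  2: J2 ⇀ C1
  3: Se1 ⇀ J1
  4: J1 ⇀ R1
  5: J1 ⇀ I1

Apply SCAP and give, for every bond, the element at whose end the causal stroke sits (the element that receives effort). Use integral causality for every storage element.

bond 3 |J1  (Se1 fixes effort; stroke away)
bond 2 |J2  (C1: C, integral causality)
bond 1 |TF1  (J2: bond 2 brought effort, rest push out)
bond 0 |J1  (through TF1, causality passes straight; one stroke at TF1)
bond 5 |I1  (I1 outputs flow p/I1)
bond 4 |J1  (1-jn J1 has f-setter on 5)

#0 stroke→J1
#1 stroke→TF1
#2 stroke→J2
#3 stroke→J1
#4 stroke→J1
#5 stroke→I1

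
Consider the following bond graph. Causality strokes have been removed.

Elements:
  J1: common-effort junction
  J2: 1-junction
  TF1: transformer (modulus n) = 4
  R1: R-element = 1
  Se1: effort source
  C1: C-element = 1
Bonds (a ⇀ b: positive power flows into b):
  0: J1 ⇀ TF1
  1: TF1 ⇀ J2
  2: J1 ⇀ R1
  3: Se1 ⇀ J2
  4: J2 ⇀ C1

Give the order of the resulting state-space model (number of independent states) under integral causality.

#3 |J2  (Se1: effort source, stroke at far end)
#4 |J2  (C1 integral (e out))
#1 |TF1  (closing 1-jn rule on J2)
#0 |J1  (through TF1, causality passes straight; one stroke at TF1)
#2 |R1  (J1: bond 0 brought effort, rest push out)

1  (C1 all integral)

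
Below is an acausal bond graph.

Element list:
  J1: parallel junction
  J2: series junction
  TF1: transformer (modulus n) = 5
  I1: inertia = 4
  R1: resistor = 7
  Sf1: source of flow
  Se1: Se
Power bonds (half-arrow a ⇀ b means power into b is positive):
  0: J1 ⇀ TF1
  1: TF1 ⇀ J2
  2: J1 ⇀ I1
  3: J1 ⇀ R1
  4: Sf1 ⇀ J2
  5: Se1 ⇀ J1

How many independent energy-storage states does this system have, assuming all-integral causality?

1  (I1 all integral)

bond 4 stroke→Sf1  (Sf1 fixes flow; stroke at Sf1)
bond 5 stroke→J1  (Se1: effort source, stroke at far end)
bond 0 stroke→TF1  (common-e at J1 fixed by 5)
bond 2 stroke→I1  (common-e at J1 fixed by 5)
bond 3 stroke→R1  (common-e at J1 fixed by 5)
bond 1 stroke→J2  (1-jn J2 has f-setter on 4)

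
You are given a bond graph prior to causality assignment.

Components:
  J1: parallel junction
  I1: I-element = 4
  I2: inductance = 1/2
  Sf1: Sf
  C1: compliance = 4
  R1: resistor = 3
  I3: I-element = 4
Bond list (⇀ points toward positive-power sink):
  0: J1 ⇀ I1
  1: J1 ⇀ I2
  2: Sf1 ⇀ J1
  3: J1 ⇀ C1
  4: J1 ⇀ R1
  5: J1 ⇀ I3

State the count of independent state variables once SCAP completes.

β2 |Sf1  (Sf1: flow source, stroke at near end)
β0 |I1  (I1 integral (f out))
β1 |I2  (prefer integral on I2)
β3 |J1  (C1: C, integral causality)
β4 |R1  (0-jn J1 has e-setter on 3)
β5 |I3  (J1 effort already set via bond 3)

4  (C1, I1, I2, I3 all integral)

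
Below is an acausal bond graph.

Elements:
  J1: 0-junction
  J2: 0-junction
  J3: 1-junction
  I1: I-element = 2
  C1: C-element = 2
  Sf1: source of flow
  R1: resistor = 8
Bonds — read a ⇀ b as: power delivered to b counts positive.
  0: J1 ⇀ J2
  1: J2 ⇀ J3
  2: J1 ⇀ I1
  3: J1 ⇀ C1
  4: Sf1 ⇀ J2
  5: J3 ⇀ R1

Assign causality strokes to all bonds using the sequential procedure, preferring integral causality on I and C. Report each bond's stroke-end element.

#4 stroke at Sf1  (source Sf1 imposes f)
#2 stroke at I1  (prefer integral on I1)
#3 stroke at J1  (prefer integral on C1)
#0 stroke at J2  (J1: bond 3 brought effort, rest push out)
#1 stroke at J3  (J2: bond 0 brought effort, rest push out)
#5 stroke at R1  (closing 1-jn rule on J3)

bond 0 →J2
bond 1 →J3
bond 2 →I1
bond 3 →J1
bond 4 →Sf1
bond 5 →R1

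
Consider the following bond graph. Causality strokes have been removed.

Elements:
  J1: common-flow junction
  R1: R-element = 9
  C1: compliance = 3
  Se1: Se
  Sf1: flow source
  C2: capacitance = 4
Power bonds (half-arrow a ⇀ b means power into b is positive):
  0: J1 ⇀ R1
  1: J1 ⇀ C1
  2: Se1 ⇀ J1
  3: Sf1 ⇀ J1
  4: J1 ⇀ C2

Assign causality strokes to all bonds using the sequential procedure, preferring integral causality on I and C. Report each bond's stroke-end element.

b0 |J1
b1 |J1
b2 |J1
b3 |Sf1
b4 |J1

b2 →J1  (Se1: effort source, stroke at far end)
b3 →Sf1  (source Sf1 imposes f)
b0 →J1  (common-f at J1 fixed by 3)
b1 →J1  (1-jn J1 has f-setter on 3)
b4 →J1  (J1 flow already set via bond 3)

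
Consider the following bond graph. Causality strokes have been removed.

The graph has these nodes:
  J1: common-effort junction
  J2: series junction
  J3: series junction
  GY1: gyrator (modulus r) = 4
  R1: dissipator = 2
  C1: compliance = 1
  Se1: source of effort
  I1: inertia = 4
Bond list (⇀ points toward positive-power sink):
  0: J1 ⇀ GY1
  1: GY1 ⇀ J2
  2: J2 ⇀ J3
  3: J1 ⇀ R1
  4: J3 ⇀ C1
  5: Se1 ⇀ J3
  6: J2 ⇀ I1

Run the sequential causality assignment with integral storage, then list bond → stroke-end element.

b0 |J1
b1 |J2
b2 |J2
b3 |R1
b4 |J3
b5 |J3
b6 |I1

#5 →J3  (Se1: effort source, stroke at far end)
#4 →J3  (C1 outputs effort q/C1)
#2 →J2  (closing 1-jn rule on J3)
#6 →I1  (prefer integral on I1)
#1 →J2  (1-jn J2 has f-setter on 6)
#0 →J1  (GY GY1: same side as bond 1)
#3 →R1  (common-e at J1 fixed by 0)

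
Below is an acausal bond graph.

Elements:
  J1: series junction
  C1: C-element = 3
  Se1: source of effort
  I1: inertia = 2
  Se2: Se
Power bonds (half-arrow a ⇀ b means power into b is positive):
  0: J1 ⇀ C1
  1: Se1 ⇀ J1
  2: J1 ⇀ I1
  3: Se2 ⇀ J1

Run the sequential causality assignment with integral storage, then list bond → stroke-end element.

#0 stroke at J1
#1 stroke at J1
#2 stroke at I1
#3 stroke at J1

bond 1 |J1  (Se1: effort source, stroke at far end)
bond 3 |J1  (Se2 (Se) sets effort on bond)
bond 0 |J1  (prefer integral on C1)
bond 2 |I1  (closing 1-jn rule on J1)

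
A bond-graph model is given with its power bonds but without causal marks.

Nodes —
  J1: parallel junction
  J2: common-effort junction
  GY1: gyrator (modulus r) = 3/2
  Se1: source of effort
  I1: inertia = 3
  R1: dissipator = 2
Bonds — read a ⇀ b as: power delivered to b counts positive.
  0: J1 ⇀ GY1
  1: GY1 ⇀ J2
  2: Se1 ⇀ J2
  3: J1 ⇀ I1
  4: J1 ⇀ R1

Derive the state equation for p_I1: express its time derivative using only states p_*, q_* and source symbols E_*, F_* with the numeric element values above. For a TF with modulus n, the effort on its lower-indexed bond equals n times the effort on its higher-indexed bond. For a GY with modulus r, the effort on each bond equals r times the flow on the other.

dp_I1/dt = -4*E_Se1/3 - 2*p_I1/3

bond 2 stroke→J2  (Se1 (Se) sets effort on bond)
bond 1 stroke→GY1  (common-e at J2 fixed by 2)
bond 0 stroke→GY1  (GY GY1: same side as bond 1)
bond 3 stroke→I1  (I1 integral (f out))
bond 4 stroke→J1  (closing 0-jn rule on J1)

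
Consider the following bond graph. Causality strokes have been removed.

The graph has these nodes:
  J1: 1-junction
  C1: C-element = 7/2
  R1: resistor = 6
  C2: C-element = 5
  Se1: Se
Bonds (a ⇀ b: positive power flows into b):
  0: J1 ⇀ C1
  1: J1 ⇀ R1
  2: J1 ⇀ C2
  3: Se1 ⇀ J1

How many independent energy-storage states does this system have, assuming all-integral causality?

#3 |J1  (Se1 fixes effort; stroke away)
#0 |J1  (prefer integral on C1)
#2 |J1  (C2 integral (e out))
#1 |R1  (only one flow-in slot at J1)

2  (C1, C2 all integral)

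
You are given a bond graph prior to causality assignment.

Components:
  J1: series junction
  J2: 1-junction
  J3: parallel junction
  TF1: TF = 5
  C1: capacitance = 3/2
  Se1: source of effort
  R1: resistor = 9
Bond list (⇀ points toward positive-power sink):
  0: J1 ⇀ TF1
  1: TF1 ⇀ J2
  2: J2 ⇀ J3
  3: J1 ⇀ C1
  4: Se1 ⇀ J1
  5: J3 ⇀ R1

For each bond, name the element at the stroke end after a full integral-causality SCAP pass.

β4 stroke at J1  (Se1 fixes effort; stroke away)
β3 stroke at J1  (C1: C, integral causality)
β0 stroke at TF1  (J1 needs exactly one f-in)
β1 stroke at J2  (TF1: transformer flips bond 0)
β2 stroke at J3  (only one flow-in slot at J2)
β5 stroke at R1  (J3: bond 2 brought effort, rest push out)

β0 |TF1
β1 |J2
β2 |J3
β3 |J1
β4 |J1
β5 |R1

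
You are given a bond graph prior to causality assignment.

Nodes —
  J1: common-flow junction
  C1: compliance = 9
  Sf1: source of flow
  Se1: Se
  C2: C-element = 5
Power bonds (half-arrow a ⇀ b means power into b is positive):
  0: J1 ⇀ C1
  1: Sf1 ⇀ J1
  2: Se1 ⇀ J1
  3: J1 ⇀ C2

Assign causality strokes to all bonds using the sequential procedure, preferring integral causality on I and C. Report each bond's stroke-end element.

b1 →Sf1  (source Sf1 imposes f)
b2 →J1  (Se1: effort source, stroke at far end)
b0 →J1  (J1 flow already set via bond 1)
b3 →J1  (common-f at J1 fixed by 1)

bond 0 stroke→J1
bond 1 stroke→Sf1
bond 2 stroke→J1
bond 3 stroke→J1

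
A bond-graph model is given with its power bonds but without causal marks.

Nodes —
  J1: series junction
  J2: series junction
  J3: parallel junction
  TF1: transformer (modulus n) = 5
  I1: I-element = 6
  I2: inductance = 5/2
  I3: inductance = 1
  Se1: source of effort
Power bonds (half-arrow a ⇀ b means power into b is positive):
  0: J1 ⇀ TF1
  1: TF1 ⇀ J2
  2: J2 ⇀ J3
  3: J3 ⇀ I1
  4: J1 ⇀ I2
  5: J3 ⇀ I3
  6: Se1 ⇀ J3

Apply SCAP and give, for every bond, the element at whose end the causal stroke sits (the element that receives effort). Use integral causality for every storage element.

#0 stroke at J1
#1 stroke at TF1
#2 stroke at J2
#3 stroke at I1
#4 stroke at I2
#5 stroke at I3
#6 stroke at J3

b6 |J3  (Se1 (Se) sets effort on bond)
b2 |J2  (J3 effort already set via bond 6)
b3 |I1  (0-jn J3 has e-setter on 6)
b5 |I3  (common-e at J3 fixed by 6)
b1 |TF1  (J2: last free bond brings flow in)
b0 |J1  (TF1: transformer flips bond 1)
b4 |I2  (closing 1-jn rule on J1)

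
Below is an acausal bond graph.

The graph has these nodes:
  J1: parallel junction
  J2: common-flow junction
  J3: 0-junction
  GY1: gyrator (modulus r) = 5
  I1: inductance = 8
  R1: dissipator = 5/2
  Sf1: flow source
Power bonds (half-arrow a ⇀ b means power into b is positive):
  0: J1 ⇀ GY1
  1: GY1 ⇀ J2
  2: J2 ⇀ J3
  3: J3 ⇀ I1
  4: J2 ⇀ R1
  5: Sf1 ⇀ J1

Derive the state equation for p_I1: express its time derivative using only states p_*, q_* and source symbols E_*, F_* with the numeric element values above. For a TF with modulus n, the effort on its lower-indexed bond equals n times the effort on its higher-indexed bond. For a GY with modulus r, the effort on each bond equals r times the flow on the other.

bond 5 stroke at Sf1  (Sf1 fixes flow; stroke at Sf1)
bond 0 stroke at J1  (closing 0-jn rule on J1)
bond 1 stroke at J2  (through GY1, causality inverts; strokes same side of GY1)
bond 3 stroke at I1  (I1 integral (f out))
bond 2 stroke at J3  (J3 needs exactly one e-in)
bond 4 stroke at J2  (J2: bond 2 brought flow, rest push out)

dp_I1/dt = 5*F_Sf1 - 5*p_I1/16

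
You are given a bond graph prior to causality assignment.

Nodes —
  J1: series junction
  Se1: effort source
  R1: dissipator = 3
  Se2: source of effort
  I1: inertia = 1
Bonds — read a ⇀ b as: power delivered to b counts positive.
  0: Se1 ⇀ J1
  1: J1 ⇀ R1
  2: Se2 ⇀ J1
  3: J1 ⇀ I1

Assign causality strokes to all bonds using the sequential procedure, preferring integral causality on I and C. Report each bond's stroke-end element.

#0 →J1  (Se1 fixes effort; stroke away)
#2 →J1  (Se2: effort source, stroke at far end)
#3 →I1  (I1 outputs flow p/I1)
#1 →J1  (1-jn J1 has f-setter on 3)

β0 |J1
β1 |J1
β2 |J1
β3 |I1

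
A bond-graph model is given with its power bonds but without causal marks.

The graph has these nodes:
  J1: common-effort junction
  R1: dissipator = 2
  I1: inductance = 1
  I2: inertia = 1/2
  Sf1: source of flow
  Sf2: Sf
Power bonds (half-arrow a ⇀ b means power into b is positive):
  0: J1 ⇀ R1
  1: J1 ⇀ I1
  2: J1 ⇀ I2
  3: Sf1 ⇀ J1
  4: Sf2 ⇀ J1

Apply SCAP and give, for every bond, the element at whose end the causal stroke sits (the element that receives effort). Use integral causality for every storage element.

#0 →J1
#1 →I1
#2 →I2
#3 →Sf1
#4 →Sf2

b3 stroke→Sf1  (Sf1: flow source, stroke at near end)
b4 stroke→Sf2  (Sf2: flow source, stroke at near end)
b1 stroke→I1  (I1 outputs flow p/I1)
b2 stroke→I2  (I2 integral (f out))
b0 stroke→J1  (J1: last free bond brings effort in)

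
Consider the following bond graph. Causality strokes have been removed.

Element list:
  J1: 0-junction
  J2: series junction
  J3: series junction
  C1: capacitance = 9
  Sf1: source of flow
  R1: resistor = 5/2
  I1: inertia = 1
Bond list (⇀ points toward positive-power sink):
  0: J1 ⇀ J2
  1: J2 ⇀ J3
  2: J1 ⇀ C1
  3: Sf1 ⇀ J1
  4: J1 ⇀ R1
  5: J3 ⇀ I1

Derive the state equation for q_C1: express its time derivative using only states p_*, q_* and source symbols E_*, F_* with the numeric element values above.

dq_C1/dt = F_Sf1 - p_I1 - 2*q_C1/45

#3 →Sf1  (Sf1 (Sf) sets flow on bond)
#2 →J1  (prefer integral on C1)
#0 →J2  (J1: bond 2 brought effort, rest push out)
#4 →R1  (J1 effort already set via bond 2)
#1 →J3  (closing 1-jn rule on J2)
#5 →I1  (J3 needs exactly one f-in)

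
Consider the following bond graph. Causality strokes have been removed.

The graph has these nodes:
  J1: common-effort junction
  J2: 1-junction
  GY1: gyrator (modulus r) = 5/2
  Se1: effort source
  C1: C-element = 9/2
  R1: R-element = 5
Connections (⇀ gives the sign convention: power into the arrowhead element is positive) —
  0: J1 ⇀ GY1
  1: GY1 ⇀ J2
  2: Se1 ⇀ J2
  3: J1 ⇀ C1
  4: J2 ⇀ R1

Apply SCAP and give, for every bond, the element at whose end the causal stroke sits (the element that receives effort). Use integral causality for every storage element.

#0 stroke at GY1
#1 stroke at GY1
#2 stroke at J2
#3 stroke at J1
#4 stroke at J2

bond 2 stroke→J2  (Se1: effort source, stroke at far end)
bond 3 stroke→J1  (C1 integral (e out))
bond 0 stroke→GY1  (common-e at J1 fixed by 3)
bond 1 stroke→GY1  (GY1 both-in/both-out from 0)
bond 4 stroke→J2  (common-f at J2 fixed by 1)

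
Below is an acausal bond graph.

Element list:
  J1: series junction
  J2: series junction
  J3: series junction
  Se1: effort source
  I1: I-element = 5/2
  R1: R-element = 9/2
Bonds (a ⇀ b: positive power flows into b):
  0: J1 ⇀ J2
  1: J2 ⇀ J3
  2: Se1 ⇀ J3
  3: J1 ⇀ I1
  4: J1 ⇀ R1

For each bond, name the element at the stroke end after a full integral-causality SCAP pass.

bond 0 |J1
bond 1 |J2
bond 2 |J3
bond 3 |I1
bond 4 |J1

b2 stroke→J3  (Se1: effort source, stroke at far end)
b1 stroke→J2  (only one flow-in slot at J3)
b0 stroke→J1  (only one flow-in slot at J2)
b3 stroke→I1  (I1 outputs flow p/I1)
b4 stroke→J1  (1-jn J1 has f-setter on 3)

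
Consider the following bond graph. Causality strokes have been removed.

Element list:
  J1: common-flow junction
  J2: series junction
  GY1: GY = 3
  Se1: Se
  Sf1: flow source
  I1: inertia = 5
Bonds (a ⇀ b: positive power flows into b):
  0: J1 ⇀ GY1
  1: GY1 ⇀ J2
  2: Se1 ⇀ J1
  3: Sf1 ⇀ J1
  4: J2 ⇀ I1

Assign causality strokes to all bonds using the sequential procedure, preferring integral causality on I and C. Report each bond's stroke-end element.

#2 stroke at J1  (source Se1 imposes e)
#3 stroke at Sf1  (Sf1 fixes flow; stroke at Sf1)
#0 stroke at J1  (1-jn J1 has f-setter on 3)
#1 stroke at J2  (GY GY1: same side as bond 0)
#4 stroke at I1  (J2 needs exactly one f-in)

bond 0 stroke at J1
bond 1 stroke at J2
bond 2 stroke at J1
bond 3 stroke at Sf1
bond 4 stroke at I1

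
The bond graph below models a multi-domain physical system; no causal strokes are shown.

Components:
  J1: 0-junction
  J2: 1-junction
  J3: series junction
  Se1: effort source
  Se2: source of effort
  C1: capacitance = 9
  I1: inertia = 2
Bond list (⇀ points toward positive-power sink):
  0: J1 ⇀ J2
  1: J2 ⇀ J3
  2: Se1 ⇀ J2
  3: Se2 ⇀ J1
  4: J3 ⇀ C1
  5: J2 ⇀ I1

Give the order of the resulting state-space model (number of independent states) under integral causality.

#2 stroke at J2  (source Se1 imposes e)
#3 stroke at J1  (Se2: effort source, stroke at far end)
#0 stroke at J2  (common-e at J1 fixed by 3)
#4 stroke at J3  (C1 integral (e out))
#1 stroke at J2  (J3 needs exactly one f-in)
#5 stroke at I1  (J2: last free bond brings flow in)

2  (C1, I1 all integral)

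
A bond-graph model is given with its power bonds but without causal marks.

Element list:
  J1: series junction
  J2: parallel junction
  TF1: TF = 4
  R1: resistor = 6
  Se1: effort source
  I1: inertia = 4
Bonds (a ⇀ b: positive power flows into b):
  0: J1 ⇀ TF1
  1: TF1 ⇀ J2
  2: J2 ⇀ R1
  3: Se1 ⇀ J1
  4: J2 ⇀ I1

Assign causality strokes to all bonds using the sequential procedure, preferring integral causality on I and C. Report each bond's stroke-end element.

b0 |TF1
b1 |J2
b2 |R1
b3 |J1
b4 |I1

#3 stroke→J1  (Se1 fixes effort; stroke away)
#0 stroke→TF1  (J1: last free bond brings flow in)
#1 stroke→J2  (TF1 one-in-one-out from 0)
#2 stroke→R1  (0-jn J2 has e-setter on 1)
#4 stroke→I1  (J2 effort already set via bond 1)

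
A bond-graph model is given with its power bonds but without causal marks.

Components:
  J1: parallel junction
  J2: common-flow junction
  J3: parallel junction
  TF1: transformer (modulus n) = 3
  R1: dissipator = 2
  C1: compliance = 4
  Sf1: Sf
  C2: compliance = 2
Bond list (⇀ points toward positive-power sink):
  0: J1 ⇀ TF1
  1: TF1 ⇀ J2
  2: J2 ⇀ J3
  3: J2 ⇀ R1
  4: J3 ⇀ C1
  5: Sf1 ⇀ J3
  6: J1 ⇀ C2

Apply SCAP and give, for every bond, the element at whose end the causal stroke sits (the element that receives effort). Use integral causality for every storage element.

β5 |Sf1  (source Sf1 imposes f)
β4 |J3  (prefer integral on C1)
β2 |J2  (J3 effort already set via bond 4)
β6 |J1  (C2 outputs effort q/C2)
β0 |TF1  (common-e at J1 fixed by 6)
β1 |J2  (through TF1, causality passes straight; one stroke at TF1)
β3 |R1  (J2 needs exactly one f-in)

β0 stroke→TF1
β1 stroke→J2
β2 stroke→J2
β3 stroke→R1
β4 stroke→J3
β5 stroke→Sf1
β6 stroke→J1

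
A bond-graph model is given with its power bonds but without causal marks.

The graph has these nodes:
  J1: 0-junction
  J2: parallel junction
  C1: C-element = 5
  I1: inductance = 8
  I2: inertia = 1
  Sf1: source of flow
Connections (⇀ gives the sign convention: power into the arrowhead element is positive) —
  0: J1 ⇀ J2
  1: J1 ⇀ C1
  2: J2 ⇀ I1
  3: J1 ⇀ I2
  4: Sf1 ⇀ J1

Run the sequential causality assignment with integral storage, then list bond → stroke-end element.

#0 →J2
#1 →J1
#2 →I1
#3 →I2
#4 →Sf1

β4 |Sf1  (Sf1 (Sf) sets flow on bond)
β1 |J1  (C1 integral (e out))
β0 |J2  (J1: bond 1 brought effort, rest push out)
β3 |I2  (common-e at J1 fixed by 1)
β2 |I1  (0-jn J2 has e-setter on 0)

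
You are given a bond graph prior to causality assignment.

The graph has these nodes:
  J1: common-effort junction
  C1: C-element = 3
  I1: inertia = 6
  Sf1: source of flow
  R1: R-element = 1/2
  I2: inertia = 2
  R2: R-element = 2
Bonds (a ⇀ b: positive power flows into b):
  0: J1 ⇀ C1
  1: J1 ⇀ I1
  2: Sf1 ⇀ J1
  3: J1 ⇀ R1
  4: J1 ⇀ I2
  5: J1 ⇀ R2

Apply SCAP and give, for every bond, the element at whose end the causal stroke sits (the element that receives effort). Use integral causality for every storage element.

bond 2 stroke→Sf1  (source Sf1 imposes f)
bond 0 stroke→J1  (C1: C, integral causality)
bond 1 stroke→I1  (0-jn J1 has e-setter on 0)
bond 3 stroke→R1  (0-jn J1 has e-setter on 0)
bond 4 stroke→I2  (J1: bond 0 brought effort, rest push out)
bond 5 stroke→R2  (common-e at J1 fixed by 0)

β0 |J1
β1 |I1
β2 |Sf1
β3 |R1
β4 |I2
β5 |R2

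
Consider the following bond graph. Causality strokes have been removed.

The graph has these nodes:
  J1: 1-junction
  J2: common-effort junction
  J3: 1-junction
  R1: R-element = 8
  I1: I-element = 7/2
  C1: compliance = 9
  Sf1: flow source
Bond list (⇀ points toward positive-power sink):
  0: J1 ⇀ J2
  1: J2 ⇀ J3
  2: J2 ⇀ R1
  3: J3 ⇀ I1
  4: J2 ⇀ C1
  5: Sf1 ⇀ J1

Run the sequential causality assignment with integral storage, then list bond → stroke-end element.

b0 stroke→J1
b1 stroke→J3
b2 stroke→R1
b3 stroke→I1
b4 stroke→J2
b5 stroke→Sf1

β5 →Sf1  (source Sf1 imposes f)
β0 →J1  (J1: bond 5 brought flow, rest push out)
β3 →I1  (prefer integral on I1)
β1 →J3  (1-jn J3 has f-setter on 3)
β4 →J2  (prefer integral on C1)
β2 →R1  (J2: bond 4 brought effort, rest push out)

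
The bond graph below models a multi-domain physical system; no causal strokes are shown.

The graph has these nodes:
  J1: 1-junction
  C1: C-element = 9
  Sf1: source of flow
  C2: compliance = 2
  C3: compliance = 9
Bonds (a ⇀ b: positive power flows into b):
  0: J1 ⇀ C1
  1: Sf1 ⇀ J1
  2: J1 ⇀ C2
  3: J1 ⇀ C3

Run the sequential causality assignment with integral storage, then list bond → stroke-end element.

β0 |J1
β1 |Sf1
β2 |J1
β3 |J1

#1 stroke at Sf1  (Sf1: flow source, stroke at near end)
#0 stroke at J1  (common-f at J1 fixed by 1)
#2 stroke at J1  (J1: bond 1 brought flow, rest push out)
#3 stroke at J1  (common-f at J1 fixed by 1)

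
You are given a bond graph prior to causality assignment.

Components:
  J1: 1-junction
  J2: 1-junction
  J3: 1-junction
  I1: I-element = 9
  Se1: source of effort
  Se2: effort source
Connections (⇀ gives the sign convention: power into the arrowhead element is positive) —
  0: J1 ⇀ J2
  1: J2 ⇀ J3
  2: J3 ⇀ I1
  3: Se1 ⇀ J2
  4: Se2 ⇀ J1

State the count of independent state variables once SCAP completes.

1  (I1 all integral)

β3 stroke at J2  (Se1 (Se) sets effort on bond)
β4 stroke at J1  (source Se2 imposes e)
β0 stroke at J2  (only one flow-in slot at J1)
β1 stroke at J3  (only one flow-in slot at J2)
β2 stroke at I1  (J3 needs exactly one f-in)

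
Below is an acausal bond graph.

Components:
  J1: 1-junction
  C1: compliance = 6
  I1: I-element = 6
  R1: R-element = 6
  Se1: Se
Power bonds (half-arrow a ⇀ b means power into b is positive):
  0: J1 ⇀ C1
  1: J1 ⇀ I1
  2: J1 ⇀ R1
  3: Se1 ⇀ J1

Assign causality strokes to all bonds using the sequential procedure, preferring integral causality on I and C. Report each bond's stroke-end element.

β3 stroke at J1  (Se1: effort source, stroke at far end)
β0 stroke at J1  (C1: C, integral causality)
β1 stroke at I1  (I1 outputs flow p/I1)
β2 stroke at J1  (1-jn J1 has f-setter on 1)

#0 →J1
#1 →I1
#2 →J1
#3 →J1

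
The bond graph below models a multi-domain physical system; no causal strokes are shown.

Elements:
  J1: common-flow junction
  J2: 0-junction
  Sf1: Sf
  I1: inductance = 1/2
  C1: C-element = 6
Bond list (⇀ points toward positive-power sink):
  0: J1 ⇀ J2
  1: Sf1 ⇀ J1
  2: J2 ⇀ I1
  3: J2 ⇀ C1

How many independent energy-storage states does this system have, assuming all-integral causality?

#1 |Sf1  (source Sf1 imposes f)
#0 |J1  (J1 flow already set via bond 1)
#2 |I1  (I1: I, integral causality)
#3 |J2  (closing 0-jn rule on J2)

2  (C1, I1 all integral)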